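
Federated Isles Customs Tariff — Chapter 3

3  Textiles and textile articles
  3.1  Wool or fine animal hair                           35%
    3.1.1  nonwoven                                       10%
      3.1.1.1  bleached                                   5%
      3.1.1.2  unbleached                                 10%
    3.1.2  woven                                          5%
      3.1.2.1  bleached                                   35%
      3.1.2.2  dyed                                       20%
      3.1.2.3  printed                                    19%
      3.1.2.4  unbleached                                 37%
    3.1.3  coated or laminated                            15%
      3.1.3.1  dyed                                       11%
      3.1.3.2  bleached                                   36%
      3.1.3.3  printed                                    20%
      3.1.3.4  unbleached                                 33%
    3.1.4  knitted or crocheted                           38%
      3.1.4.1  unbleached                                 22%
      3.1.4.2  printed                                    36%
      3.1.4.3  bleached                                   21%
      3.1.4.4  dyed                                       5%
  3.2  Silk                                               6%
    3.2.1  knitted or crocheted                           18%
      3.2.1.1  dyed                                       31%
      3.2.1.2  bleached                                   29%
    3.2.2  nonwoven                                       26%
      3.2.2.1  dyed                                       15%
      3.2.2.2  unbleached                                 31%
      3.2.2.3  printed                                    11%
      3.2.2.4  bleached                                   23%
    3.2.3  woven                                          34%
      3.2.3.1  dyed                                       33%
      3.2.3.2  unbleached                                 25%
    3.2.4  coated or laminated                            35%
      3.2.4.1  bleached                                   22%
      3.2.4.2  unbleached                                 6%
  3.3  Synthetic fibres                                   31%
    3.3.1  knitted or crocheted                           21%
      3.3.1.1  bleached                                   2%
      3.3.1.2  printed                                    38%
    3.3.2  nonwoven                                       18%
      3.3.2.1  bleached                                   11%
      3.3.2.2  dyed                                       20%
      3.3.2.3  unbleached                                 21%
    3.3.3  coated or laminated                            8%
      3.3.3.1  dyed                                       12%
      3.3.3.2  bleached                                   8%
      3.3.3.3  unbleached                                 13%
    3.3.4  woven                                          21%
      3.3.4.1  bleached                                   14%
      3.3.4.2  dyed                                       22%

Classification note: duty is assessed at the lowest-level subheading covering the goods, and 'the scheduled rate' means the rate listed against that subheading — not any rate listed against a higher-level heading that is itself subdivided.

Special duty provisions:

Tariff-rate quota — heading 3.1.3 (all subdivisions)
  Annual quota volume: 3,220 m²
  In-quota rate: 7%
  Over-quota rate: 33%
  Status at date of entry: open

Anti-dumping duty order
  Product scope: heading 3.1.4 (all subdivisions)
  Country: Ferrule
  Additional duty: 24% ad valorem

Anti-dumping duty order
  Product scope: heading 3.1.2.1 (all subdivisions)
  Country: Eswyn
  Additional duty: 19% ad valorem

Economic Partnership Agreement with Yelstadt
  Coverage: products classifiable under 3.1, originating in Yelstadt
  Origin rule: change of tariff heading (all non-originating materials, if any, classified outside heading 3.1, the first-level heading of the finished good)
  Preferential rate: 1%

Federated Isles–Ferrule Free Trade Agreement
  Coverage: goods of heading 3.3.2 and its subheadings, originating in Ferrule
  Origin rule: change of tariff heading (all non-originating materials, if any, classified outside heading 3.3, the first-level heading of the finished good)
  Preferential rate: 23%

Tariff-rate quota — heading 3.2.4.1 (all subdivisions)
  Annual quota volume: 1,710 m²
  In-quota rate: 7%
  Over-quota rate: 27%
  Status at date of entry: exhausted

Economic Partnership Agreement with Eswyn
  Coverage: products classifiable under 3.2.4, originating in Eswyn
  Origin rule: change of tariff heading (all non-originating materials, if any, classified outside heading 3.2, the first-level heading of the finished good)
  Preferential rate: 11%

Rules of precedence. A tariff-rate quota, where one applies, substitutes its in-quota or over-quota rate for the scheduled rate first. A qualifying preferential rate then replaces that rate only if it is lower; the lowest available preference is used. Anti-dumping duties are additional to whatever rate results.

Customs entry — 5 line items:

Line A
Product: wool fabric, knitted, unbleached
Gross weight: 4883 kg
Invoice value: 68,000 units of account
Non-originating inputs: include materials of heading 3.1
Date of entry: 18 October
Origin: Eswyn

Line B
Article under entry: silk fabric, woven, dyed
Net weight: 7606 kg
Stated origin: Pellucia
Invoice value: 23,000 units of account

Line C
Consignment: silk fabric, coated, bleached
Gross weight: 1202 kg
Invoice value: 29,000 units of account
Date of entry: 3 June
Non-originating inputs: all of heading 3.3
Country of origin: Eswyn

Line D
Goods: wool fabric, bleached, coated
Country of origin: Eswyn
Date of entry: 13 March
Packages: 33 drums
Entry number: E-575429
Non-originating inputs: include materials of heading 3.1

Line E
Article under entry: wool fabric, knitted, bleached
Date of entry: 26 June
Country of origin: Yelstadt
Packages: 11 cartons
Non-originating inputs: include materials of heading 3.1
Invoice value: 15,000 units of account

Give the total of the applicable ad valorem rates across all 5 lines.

94%

Line A: wool → 3.1; knitted → 3.1.4; unbleached → 3.1.4.1. Scheduled 22%. Eswyn agreement on 3.2.4: 3.1.4.1 not covered. → 22%.
Line B: silk → 3.2; woven → 3.2.3; dyed → 3.2.3.1. Scheduled 33%. No special measure applies. → 33%.
Line C: silk → 3.2; coated → 3.2.4; bleached → 3.2.4.1. Scheduled 22%. quota on 3.2.4.1 exhausted → over-quota 27%; Eswyn agreement on 3.2.4: CTH met → 11% available; preferential 11%. → 11%.
Line D: wool → 3.1; coated → 3.1.3; bleached → 3.1.3.2. Scheduled 36%. quota on 3.1.3 open → in-quota 7%; Eswyn agreement on 3.2.4: 3.1.3.2 not covered. → 7%.
Line E: wool → 3.1; knitted → 3.1.4; bleached → 3.1.4.3. Scheduled 21%. Yelstadt agreement on 3.1: CTH not met. → 21%.
Sum: 22% + 33% + 11% + 7% + 21% = 94%.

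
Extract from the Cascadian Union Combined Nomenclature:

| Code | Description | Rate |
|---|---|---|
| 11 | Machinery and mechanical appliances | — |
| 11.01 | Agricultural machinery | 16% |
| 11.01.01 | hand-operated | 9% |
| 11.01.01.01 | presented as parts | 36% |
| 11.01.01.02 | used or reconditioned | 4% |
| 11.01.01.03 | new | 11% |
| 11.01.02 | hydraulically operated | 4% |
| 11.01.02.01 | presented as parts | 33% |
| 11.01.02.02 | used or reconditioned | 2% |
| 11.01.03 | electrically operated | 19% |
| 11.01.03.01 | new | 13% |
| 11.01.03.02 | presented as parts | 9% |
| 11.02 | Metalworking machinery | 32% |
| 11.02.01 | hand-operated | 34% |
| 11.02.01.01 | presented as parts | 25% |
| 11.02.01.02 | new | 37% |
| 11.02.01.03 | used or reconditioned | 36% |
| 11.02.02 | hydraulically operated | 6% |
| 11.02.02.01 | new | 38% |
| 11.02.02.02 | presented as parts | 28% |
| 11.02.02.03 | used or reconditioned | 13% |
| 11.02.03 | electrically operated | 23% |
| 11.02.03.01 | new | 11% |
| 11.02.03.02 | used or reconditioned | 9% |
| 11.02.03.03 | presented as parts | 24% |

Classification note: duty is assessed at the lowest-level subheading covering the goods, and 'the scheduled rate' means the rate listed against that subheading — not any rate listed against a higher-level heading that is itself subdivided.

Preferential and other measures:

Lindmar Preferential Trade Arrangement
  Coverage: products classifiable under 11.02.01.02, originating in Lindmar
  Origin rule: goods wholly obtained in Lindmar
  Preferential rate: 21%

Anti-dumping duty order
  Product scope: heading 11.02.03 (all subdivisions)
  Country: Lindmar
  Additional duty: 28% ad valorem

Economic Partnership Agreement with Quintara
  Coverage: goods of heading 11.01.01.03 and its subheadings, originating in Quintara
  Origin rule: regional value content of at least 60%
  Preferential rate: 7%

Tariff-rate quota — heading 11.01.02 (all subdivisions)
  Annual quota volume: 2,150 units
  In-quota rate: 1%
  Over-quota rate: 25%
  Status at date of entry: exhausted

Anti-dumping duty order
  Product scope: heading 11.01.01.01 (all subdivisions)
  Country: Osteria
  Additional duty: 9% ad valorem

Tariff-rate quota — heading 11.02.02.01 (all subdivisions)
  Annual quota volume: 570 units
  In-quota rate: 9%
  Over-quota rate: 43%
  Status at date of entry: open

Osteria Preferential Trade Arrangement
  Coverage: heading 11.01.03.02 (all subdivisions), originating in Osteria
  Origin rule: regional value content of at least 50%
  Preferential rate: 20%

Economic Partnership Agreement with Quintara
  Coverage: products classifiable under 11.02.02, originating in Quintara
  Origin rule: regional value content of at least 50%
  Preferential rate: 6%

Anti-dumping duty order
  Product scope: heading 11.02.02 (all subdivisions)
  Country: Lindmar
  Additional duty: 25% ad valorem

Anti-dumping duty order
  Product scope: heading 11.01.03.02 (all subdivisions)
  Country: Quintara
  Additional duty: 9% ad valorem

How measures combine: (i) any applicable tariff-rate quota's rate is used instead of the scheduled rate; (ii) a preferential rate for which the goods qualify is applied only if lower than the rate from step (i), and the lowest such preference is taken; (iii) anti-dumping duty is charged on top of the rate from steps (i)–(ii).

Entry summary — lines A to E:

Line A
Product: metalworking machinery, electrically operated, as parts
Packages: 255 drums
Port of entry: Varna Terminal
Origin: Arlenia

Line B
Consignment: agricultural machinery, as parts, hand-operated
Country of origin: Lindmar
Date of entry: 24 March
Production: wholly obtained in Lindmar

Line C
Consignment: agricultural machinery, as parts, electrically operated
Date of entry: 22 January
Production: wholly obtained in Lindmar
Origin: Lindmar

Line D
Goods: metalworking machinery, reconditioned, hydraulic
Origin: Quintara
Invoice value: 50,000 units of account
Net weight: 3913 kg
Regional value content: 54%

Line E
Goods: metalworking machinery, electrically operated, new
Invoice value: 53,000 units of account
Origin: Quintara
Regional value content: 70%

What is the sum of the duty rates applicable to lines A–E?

86%

Line A: metalworking → 11.02; electrically operated → 11.02.03; as parts → 11.02.03.03. Scheduled 24%. No special measure applies. → 24%.
Line B: agricultural → 11.01; hand-operated → 11.01.01; as parts → 11.01.01.01. Scheduled 36%. Lindmar agreement on 11.02.01.02: 11.01.01.01 not covered. → 36%.
Line C: agricultural → 11.01; electrically operated → 11.01.03; as parts → 11.01.03.02. Scheduled 9%. Lindmar agreement on 11.02.01.02: 11.01.03.02 not covered. → 9%.
Line D: metalworking → 11.02; hydraulic → 11.02.02; reconditioned → 11.02.02.03. Scheduled 13%. Quintara agreement on 11.01.01.03: 11.02.02.03 not covered; Quintara agreement on 11.02.02: RVC ≥ 50% → 6% available; preferential 6%. → 6%.
Line E: metalworking → 11.02; electrically operated → 11.02.03; new → 11.02.03.01. Scheduled 11%. Quintara agreement on 11.01.01.03: 11.02.03.01 not covered; Quintara agreement on 11.02.02: 11.02.03.01 not covered. → 11%.
Sum: 24% + 36% + 9% + 6% + 11% = 86%.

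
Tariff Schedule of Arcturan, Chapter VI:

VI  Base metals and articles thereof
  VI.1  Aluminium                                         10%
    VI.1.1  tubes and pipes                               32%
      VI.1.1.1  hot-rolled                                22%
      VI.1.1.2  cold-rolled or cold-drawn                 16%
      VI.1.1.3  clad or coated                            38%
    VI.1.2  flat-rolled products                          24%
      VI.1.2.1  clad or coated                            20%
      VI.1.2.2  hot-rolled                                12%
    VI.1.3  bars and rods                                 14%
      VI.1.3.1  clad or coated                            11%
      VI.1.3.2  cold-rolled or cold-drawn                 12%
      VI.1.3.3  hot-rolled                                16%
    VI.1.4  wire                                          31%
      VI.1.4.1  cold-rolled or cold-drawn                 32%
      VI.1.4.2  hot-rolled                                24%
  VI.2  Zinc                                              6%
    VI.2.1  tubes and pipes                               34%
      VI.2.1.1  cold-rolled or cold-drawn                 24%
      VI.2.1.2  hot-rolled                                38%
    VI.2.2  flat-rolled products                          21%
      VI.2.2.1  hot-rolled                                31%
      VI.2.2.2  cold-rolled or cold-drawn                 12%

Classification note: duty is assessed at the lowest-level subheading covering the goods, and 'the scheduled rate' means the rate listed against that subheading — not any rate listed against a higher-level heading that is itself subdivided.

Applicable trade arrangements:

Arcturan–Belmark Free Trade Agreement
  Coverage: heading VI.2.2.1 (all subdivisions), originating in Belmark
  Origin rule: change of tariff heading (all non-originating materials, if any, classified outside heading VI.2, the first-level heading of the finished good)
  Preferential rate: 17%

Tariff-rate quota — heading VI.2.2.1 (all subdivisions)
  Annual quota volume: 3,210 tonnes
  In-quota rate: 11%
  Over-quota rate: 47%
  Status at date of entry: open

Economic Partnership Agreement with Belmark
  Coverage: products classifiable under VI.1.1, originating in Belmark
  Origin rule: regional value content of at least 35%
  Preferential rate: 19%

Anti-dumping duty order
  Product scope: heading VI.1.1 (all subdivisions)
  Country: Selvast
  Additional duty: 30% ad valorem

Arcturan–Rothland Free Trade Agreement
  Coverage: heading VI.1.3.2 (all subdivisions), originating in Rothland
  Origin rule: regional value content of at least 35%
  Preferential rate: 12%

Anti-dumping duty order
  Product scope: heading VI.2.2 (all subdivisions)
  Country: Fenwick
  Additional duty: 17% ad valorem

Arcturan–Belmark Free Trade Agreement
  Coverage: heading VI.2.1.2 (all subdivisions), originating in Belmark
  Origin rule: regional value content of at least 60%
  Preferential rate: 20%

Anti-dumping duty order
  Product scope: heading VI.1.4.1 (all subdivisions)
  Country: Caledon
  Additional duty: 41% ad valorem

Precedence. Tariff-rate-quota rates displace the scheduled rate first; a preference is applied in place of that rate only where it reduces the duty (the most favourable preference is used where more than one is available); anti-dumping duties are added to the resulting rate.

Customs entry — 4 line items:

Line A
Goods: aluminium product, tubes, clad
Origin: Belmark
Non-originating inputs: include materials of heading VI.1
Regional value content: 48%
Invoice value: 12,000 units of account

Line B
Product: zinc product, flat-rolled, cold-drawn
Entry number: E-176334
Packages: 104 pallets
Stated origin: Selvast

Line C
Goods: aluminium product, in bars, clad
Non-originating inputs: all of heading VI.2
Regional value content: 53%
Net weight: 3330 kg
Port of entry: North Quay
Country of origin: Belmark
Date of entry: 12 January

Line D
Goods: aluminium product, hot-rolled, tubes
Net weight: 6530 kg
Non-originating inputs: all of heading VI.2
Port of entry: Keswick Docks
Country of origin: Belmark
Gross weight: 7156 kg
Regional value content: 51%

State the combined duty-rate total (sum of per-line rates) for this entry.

Line A: aluminium → VI.1; tubes → VI.1.1; clad → VI.1.1.3. Scheduled 38%. Belmark agreement on VI.2.2.1: VI.1.1.3 not covered; Belmark agreement on VI.1.1: RVC ≥ 35% → 19% available; Belmark agreement on VI.2.1.2: VI.1.1.3 not covered; preferential 19%. → 19%.
Line B: zinc → VI.2; flat-rolled → VI.2.2; cold-drawn → VI.2.2.2. Scheduled 12%. No special measure applies. → 12%.
Line C: aluminium → VI.1; in bars → VI.1.3; clad → VI.1.3.1. Scheduled 11%. Belmark agreement on VI.2.2.1: VI.1.3.1 not covered; Belmark agreement on VI.1.1: VI.1.3.1 not covered; Belmark agreement on VI.2.1.2: VI.1.3.1 not covered. → 11%.
Line D: aluminium → VI.1; tubes → VI.1.1; hot-rolled → VI.1.1.1. Scheduled 22%. Belmark agreement on VI.2.2.1: VI.1.1.1 not covered; Belmark agreement on VI.1.1: RVC ≥ 35% → 19% available; Belmark agreement on VI.2.1.2: VI.1.1.1 not covered; preferential 19%. → 19%.
Sum: 19% + 12% + 11% + 19% = 61%.

61%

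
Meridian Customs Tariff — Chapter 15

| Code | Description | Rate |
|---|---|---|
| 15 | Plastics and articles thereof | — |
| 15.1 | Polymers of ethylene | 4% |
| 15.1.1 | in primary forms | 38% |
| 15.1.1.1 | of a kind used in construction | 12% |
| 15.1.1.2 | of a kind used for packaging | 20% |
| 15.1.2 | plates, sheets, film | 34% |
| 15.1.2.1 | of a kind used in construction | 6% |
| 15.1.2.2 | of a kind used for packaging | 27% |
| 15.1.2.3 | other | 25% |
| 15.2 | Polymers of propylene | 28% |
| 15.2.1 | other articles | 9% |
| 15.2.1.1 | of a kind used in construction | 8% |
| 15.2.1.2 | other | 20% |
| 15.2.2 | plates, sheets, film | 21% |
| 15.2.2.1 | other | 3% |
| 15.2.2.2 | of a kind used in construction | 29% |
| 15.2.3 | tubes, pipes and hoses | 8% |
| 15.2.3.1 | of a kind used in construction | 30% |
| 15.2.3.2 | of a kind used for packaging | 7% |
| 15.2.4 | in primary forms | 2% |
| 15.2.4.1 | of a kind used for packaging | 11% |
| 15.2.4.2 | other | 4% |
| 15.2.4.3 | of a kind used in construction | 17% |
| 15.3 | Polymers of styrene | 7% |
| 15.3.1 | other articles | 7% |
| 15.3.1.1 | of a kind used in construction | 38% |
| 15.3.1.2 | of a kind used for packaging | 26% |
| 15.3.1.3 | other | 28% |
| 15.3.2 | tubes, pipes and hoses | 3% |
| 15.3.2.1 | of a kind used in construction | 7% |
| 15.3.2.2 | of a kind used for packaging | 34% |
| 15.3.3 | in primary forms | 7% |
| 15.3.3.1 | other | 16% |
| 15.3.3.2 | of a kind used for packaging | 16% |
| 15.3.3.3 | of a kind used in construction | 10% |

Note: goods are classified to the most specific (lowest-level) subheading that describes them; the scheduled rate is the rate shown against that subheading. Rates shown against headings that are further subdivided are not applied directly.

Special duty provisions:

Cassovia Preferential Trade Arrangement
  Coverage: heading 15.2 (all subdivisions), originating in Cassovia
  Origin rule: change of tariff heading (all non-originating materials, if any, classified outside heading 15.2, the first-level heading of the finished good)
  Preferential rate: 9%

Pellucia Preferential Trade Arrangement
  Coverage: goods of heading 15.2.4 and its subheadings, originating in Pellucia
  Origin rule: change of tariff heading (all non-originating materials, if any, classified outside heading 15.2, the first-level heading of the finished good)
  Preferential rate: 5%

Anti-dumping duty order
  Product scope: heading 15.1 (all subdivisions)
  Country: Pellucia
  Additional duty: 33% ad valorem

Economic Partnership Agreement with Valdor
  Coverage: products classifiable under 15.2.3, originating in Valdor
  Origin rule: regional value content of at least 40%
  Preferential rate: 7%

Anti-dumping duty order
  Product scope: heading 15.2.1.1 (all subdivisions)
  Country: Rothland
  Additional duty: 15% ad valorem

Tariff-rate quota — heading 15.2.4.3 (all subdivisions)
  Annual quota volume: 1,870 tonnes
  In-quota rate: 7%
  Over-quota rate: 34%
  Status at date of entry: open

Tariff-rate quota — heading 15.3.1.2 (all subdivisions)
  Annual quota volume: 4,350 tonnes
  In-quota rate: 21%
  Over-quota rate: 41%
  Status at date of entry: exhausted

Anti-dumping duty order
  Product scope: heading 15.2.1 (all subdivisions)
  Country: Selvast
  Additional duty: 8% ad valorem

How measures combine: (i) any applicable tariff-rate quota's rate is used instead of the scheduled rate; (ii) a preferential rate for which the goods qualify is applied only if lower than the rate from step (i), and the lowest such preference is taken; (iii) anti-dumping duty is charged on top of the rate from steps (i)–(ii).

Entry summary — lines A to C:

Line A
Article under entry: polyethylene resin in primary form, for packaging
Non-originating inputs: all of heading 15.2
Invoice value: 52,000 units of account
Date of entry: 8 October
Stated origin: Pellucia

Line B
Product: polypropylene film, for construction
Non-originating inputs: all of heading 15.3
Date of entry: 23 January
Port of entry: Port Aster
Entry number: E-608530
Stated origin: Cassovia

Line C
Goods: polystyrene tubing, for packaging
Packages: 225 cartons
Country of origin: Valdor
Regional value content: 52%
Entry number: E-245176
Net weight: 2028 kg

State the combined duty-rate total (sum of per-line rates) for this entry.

96%

Line A: polyethylene → 15.1; resin in primary form → 15.1.1; for packaging → 15.1.1.2. Scheduled 20%. Pellucia agreement on 15.2.4: 15.1.1.2 not covered; anti-dumping (Pellucia, 15.1): +33%; total 20% + 33% = 53%. → 53%.
Line B: polypropylene → 15.2; film → 15.2.2; for construction → 15.2.2.2. Scheduled 29%. Cassovia agreement on 15.2: CTH met → 9% available; preferential 9%. → 9%.
Line C: polystyrene → 15.3; tubing → 15.3.2; for packaging → 15.3.2.2. Scheduled 34%. Valdor agreement on 15.2.3: 15.3.2.2 not covered. → 34%.
Sum: 53% + 9% + 34% = 96%.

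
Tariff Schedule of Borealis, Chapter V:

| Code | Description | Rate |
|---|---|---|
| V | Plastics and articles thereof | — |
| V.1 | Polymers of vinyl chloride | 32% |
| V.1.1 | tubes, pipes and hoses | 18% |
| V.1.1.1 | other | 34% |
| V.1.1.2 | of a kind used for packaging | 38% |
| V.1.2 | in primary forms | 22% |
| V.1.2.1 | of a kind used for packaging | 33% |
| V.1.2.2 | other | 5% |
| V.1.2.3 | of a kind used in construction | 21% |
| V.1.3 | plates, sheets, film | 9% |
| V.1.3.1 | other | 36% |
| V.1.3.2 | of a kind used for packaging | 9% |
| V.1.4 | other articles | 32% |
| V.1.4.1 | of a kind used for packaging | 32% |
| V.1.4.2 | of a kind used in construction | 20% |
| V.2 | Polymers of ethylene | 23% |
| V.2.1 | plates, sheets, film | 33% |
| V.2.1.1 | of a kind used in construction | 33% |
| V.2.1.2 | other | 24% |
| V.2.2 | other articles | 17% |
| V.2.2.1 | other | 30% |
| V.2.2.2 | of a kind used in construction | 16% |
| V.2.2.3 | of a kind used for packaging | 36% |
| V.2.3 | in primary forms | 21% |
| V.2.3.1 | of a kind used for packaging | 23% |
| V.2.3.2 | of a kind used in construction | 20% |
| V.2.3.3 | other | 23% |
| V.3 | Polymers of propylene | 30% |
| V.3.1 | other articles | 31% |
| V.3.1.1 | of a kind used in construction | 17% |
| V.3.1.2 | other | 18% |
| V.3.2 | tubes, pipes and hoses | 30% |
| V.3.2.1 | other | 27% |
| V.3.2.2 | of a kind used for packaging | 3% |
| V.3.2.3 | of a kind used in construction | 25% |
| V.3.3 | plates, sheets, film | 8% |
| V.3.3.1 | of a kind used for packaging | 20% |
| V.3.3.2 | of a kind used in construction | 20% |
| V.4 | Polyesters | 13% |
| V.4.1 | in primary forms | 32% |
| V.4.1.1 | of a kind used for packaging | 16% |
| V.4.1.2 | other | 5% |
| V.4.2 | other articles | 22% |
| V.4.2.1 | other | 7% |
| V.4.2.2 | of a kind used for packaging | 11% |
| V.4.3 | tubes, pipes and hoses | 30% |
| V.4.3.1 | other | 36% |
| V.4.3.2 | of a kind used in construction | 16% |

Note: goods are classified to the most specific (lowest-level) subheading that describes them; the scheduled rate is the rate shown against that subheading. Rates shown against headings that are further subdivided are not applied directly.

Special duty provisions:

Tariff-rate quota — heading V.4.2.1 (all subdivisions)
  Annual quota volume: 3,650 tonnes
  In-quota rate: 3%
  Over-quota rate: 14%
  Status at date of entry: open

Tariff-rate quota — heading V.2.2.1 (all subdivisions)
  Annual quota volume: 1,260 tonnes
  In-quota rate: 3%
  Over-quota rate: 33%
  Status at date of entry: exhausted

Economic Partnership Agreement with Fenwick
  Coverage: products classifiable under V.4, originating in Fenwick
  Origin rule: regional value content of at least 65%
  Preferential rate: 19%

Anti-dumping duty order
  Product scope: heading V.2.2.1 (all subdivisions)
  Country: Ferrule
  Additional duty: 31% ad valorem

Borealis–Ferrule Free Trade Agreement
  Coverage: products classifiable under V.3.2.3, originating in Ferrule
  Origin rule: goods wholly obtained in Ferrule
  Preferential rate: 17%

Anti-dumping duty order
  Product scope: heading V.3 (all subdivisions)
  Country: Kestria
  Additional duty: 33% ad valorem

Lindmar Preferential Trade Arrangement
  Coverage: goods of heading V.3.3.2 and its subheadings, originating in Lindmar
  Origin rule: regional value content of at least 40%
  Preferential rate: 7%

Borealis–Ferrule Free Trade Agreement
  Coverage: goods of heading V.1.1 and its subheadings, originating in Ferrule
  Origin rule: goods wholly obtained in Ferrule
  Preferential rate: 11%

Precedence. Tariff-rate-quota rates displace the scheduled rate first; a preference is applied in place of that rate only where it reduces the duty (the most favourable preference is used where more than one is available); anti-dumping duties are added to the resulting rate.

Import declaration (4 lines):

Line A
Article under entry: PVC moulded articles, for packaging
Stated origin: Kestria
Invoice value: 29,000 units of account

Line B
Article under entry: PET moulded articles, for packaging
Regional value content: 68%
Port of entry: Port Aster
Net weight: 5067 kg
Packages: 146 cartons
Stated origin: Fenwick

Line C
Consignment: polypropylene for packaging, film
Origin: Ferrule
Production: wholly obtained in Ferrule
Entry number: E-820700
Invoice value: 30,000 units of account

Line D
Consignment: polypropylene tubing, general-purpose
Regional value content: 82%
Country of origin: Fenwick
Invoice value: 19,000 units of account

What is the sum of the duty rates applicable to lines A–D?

Line A: PVC → V.1; moulded articles → V.1.4; for packaging → V.1.4.1. Scheduled 32%. No special measure applies. → 32%.
Line B: PET → V.4; moulded articles → V.4.2; for packaging → V.4.2.2. Scheduled 11%. Fenwick agreement on V.4: RVC ≥ 65% → 19% available; preference 19% not lower than 11% → no reduction. → 11%.
Line C: polypropylene → V.3; film → V.3.3; for packaging → V.3.3.1. Scheduled 20%. Ferrule agreement on V.3.2.3: V.3.3.1 not covered; Ferrule agreement on V.1.1: V.3.3.1 not covered. → 20%.
Line D: polypropylene → V.3; tubing → V.3.2; general-purpose → V.3.2.1. Scheduled 27%. Fenwick agreement on V.4: V.3.2.1 not covered. → 27%.
Sum: 32% + 11% + 20% + 27% = 90%.

90%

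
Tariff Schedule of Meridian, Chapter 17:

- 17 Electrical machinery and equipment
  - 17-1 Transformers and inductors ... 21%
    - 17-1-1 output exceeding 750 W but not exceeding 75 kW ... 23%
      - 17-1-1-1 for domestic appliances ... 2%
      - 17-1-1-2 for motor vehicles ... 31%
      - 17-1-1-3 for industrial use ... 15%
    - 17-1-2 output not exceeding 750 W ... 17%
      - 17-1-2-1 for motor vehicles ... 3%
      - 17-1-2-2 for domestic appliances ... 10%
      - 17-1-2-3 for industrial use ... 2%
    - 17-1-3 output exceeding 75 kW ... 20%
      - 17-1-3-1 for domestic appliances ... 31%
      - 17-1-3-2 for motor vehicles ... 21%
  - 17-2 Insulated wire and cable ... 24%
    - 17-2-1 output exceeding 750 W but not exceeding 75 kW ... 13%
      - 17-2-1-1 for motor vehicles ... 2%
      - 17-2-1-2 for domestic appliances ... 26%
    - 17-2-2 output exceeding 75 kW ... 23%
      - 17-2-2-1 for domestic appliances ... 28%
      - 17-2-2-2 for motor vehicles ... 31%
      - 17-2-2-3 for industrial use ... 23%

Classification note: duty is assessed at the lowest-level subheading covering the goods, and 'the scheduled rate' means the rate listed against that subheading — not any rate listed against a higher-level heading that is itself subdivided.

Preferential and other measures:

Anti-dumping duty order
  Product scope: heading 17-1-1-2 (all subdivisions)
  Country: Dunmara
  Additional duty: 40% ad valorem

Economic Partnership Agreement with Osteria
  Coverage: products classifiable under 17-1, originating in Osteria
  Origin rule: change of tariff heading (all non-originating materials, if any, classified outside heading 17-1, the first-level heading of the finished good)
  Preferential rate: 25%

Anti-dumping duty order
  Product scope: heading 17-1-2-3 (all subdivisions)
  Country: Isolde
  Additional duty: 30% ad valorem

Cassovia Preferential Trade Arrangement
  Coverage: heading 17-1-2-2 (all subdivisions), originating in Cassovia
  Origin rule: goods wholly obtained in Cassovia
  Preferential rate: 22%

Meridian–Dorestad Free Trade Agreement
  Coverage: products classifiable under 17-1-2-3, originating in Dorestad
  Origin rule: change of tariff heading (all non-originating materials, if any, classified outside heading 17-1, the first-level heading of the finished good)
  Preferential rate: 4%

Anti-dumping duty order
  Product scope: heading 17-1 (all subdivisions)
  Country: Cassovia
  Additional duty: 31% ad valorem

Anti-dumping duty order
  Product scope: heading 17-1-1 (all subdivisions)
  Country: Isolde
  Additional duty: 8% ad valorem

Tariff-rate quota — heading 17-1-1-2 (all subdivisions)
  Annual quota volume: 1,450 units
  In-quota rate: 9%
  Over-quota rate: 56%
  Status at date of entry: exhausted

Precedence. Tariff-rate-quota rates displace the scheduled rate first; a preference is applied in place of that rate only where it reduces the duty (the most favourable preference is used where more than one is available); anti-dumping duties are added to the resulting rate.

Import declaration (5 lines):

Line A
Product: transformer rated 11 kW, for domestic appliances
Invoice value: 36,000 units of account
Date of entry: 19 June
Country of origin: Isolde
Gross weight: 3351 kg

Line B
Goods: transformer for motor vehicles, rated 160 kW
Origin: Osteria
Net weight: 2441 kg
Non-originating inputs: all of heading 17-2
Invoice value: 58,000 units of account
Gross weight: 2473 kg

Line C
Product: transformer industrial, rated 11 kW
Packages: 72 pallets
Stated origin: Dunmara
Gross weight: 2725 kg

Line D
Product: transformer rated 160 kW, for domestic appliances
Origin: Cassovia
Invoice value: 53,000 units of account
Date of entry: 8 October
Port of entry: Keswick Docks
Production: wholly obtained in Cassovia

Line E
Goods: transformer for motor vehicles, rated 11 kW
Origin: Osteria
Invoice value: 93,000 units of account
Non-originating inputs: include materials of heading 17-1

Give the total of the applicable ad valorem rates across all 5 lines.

164%

Line A: transformer → 17-1; rated 11 kW → 17-1-1; for domestic appliances → 17-1-1-1. Scheduled 2%. anti-dumping (Isolde, 17-1-1): +8%; total 2% + 8% = 10%. → 10%.
Line B: transformer → 17-1; rated 160 kW → 17-1-3; for motor vehicles → 17-1-3-2. Scheduled 21%. Osteria agreement on 17-1: CTH met → 25% available; preference 25% not lower than 21% → no reduction. → 21%.
Line C: transformer → 17-1; rated 11 kW → 17-1-1; industrial → 17-1-1-3. Scheduled 15%. No special measure applies. → 15%.
Line D: transformer → 17-1; rated 160 kW → 17-1-3; for domestic appliances → 17-1-3-1. Scheduled 31%. Cassovia agreement on 17-1-2-2: 17-1-3-1 not covered; anti-dumping (Cassovia, 17-1): +31%; total 31% + 31% = 62%. → 62%.
Line E: transformer → 17-1; rated 11 kW → 17-1-1; for motor vehicles → 17-1-1-2. Scheduled 31%. quota on 17-1-1-2 exhausted → over-quota 56%; Osteria agreement on 17-1: CTH not met. → 56%.
Sum: 10% + 21% + 15% + 62% + 56% = 164%.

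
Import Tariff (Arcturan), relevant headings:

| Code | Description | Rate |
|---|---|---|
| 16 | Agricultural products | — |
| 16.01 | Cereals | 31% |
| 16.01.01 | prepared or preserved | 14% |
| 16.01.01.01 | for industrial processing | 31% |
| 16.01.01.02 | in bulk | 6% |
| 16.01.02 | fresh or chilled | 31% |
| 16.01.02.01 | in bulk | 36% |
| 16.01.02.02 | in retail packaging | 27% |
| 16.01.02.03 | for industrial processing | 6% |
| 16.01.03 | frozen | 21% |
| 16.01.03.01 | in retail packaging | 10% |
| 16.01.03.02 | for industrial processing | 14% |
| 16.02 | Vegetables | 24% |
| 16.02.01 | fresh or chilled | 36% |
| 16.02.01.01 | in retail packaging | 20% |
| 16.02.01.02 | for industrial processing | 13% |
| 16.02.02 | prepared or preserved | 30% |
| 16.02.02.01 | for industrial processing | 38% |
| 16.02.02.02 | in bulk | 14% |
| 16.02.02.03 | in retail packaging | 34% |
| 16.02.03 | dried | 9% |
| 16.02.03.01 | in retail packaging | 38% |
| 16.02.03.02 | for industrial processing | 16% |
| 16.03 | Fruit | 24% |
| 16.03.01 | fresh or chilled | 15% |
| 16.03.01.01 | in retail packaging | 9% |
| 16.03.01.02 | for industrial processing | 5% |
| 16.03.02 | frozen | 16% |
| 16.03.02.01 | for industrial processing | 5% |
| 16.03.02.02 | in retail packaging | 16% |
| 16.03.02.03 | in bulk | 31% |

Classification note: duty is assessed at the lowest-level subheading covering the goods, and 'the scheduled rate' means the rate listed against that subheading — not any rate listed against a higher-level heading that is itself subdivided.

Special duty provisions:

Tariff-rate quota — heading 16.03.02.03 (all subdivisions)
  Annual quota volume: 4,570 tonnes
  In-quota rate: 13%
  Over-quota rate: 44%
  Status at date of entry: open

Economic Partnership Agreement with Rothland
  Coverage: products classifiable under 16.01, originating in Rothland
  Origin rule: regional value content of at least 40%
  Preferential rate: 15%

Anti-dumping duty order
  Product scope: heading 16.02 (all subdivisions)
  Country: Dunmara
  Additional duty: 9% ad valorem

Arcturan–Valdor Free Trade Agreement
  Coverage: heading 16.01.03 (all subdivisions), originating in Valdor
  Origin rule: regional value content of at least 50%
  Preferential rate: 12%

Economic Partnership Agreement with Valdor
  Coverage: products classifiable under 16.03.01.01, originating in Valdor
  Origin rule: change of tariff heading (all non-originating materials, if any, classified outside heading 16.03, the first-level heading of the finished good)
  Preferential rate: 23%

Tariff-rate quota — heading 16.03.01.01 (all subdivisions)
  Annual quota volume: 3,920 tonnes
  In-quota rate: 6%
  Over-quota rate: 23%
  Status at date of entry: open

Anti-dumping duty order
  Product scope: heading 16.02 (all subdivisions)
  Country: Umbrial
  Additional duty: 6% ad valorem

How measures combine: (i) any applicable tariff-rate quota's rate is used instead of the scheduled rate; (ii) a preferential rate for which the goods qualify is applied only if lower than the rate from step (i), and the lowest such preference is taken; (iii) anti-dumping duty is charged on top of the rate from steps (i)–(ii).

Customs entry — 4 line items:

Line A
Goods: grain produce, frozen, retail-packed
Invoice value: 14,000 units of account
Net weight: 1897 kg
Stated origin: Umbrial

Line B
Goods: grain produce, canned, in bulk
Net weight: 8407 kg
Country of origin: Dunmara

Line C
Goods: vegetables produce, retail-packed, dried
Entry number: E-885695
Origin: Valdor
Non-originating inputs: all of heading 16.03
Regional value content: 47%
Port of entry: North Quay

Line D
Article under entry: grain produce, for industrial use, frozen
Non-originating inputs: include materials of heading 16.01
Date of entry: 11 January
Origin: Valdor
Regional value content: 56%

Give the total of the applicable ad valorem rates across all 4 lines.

Line A: grain → 16.01; frozen → 16.01.03; retail-packed → 16.01.03.01. Scheduled 10%. No special measure applies. → 10%.
Line B: grain → 16.01; canned → 16.01.01; in bulk → 16.01.01.02. Scheduled 6%. No special measure applies. → 6%.
Line C: vegetables → 16.02; dried → 16.02.03; retail-packed → 16.02.03.01. Scheduled 38%. Valdor agreement on 16.01.03: 16.02.03.01 not covered; Valdor agreement on 16.03.01.01: 16.02.03.01 not covered. → 38%.
Line D: grain → 16.01; frozen → 16.01.03; for industrial use → 16.01.03.02. Scheduled 14%. Valdor agreement on 16.01.03: RVC ≥ 50% → 12% available; Valdor agreement on 16.03.01.01: 16.01.03.02 not covered; preferential 12%. → 12%.
Sum: 10% + 6% + 38% + 12% = 66%.

66%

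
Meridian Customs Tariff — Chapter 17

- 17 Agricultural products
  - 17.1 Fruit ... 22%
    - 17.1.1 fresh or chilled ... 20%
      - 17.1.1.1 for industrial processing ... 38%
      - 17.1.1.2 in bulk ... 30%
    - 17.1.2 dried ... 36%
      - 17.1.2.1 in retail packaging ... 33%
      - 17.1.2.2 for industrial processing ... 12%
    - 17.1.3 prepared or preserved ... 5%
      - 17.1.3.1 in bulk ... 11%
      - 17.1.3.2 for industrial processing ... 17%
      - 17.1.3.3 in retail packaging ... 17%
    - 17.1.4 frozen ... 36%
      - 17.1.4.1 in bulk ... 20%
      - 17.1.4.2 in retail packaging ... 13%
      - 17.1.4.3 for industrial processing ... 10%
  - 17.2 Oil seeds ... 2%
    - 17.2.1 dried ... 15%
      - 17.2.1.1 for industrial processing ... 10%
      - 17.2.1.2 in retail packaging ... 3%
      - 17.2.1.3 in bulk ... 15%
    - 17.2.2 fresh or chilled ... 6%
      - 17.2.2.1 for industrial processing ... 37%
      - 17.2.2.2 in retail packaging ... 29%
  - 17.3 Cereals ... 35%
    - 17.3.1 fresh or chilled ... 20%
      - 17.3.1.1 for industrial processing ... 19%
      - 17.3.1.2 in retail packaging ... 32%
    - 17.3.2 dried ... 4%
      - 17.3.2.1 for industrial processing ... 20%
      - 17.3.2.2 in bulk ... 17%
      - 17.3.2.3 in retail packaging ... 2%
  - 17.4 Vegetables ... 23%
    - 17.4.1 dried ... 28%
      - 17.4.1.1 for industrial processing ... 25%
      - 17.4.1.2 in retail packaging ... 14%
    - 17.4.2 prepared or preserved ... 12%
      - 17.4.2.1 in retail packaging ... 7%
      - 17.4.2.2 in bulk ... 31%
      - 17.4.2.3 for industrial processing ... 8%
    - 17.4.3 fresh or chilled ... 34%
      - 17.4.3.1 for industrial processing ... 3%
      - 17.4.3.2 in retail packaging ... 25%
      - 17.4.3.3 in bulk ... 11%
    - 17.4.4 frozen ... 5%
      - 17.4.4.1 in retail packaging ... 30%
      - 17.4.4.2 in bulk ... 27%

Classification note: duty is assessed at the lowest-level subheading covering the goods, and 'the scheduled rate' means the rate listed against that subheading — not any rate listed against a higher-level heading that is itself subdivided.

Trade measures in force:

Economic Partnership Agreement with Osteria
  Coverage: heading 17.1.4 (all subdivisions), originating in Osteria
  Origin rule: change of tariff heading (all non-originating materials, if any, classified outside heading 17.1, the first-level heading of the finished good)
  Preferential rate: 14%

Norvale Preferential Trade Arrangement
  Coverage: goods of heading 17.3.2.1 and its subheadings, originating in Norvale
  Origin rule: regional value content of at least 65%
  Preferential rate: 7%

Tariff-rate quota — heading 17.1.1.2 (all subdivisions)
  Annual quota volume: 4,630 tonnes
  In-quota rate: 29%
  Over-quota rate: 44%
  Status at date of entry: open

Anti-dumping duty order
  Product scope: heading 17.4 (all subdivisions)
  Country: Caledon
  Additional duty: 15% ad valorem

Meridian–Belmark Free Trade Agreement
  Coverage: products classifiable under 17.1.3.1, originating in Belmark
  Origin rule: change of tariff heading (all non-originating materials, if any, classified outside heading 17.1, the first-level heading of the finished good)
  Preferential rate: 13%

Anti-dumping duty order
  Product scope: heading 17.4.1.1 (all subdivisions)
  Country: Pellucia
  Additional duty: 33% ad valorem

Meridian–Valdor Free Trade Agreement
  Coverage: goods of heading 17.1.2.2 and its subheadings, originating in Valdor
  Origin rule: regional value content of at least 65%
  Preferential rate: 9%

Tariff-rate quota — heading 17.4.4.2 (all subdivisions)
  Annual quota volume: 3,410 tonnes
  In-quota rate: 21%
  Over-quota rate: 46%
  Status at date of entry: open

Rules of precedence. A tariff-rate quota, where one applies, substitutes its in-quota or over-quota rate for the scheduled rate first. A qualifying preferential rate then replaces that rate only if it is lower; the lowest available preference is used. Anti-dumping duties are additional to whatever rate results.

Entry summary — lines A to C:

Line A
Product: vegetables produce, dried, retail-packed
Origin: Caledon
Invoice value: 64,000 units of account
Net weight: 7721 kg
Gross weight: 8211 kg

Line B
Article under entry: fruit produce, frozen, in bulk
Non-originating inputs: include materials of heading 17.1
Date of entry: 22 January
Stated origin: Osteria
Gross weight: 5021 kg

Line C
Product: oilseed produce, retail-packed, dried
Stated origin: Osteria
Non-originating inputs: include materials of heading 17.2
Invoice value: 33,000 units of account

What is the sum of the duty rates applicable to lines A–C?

52%

Line A: vegetables → 17.4; dried → 17.4.1; retail-packed → 17.4.1.2. Scheduled 14%. anti-dumping (Caledon, 17.4): +15%; total 14% + 15% = 29%. → 29%.
Line B: fruit → 17.1; frozen → 17.1.4; in bulk → 17.1.4.1. Scheduled 20%. Osteria agreement on 17.1.4: CTH not met. → 20%.
Line C: oilseed → 17.2; dried → 17.2.1; retail-packed → 17.2.1.2. Scheduled 3%. Osteria agreement on 17.1.4: 17.2.1.2 not covered. → 3%.
Sum: 29% + 20% + 3% = 52%.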